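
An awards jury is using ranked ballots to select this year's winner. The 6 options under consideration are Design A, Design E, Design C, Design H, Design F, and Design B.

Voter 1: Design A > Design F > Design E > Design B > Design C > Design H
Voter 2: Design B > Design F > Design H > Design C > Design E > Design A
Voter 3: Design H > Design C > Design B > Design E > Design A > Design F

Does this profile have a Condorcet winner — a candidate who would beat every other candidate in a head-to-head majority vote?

Yes

Head-to-head results (3 voters total):
Design A vs Design E: Design E wins 2–1.
Design A vs Design C: Design C wins 2–1.
Design A vs Design H: Design H wins 2–1.
Design A vs Design F: Design A wins 2–1.
Design A vs Design B: Design B wins 2–1.
Design E vs Design C: Design C wins 2–1.
Design E vs Design H: Design H wins 2–1.
Design E vs Design F: Design F wins 2–1.
Design E vs Design B: Design B wins 2–1.
Design C vs Design H: Design H wins 2–1.
Design C vs Design F: Design F wins 2–1.
Design C vs Design B: Design B wins 2–1.
Design H vs Design F: Design F wins 2–1.
Design H vs Design B: Design B wins 2–1.
Design F vs Design B: Design B wins 2–1.
Design B beats each rival — Design A (2–1), Design E (2–1), Design C (2–1), Design H (2–1), Design F (2–1) — so Design B is the Condorcet winner.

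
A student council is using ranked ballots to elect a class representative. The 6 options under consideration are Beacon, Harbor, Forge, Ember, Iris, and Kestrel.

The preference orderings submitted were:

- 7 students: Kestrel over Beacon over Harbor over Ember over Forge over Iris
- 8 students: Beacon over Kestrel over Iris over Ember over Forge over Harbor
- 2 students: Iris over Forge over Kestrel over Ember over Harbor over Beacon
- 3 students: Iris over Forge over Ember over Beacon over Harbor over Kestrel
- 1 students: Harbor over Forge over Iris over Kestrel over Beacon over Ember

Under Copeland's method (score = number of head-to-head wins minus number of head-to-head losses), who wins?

Pairwise results:
  Beacon vs Harbor: Beacon wins 18–3.
  Beacon vs Forge: Beacon wins 15–6.
  Beacon vs Ember: Beacon wins 16–5.
  Beacon vs Iris: Beacon wins 15–6.
  Beacon vs Kestrel: Beacon wins 11–10.
  Harbor vs Forge: Forge wins 13–8.
  Harbor vs Ember: Ember wins 13–8.
  Harbor vs Iris: Iris wins 13–8.
  Harbor vs Kestrel: Kestrel wins 17–4.
  Forge vs Ember: Ember wins 15–6.
  Forge vs Iris: Iris wins 13–8.
  Forge vs Kestrel: Kestrel wins 15–6.
  Ember vs Iris: Iris wins 14–7.
  Ember vs Kestrel: Kestrel wins 18–3.
  Iris vs Kestrel: Kestrel wins 15–6.
Copeland scores (wins − losses):
  Beacon: 5 − 0 = 5
  Harbor: 0 − 5 = -5
  Forge: 1 − 4 = -3
  Ember: 2 − 3 = -1
  Iris: 3 − 2 = 1
  Kestrel: 4 − 1 = 3
Beacon has the best Copeland score.

Beacon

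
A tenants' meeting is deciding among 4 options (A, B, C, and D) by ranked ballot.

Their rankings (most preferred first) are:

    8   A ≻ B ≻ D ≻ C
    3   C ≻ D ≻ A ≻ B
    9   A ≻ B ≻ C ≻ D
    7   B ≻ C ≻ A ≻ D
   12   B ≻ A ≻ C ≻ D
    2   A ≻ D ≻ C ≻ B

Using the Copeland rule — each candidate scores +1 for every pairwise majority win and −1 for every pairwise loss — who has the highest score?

A

Pairwise results:
  A vs B: A wins 22–19.
  A vs C: A wins 31–10.
  A vs D: A wins 38–3.
  B vs C: B wins 36–5.
  B vs D: B wins 36–5.
  C vs D: C wins 31–10.
Copeland scores (wins − losses):
  A: 3 − 0 = 3
  B: 2 − 1 = 1
  C: 1 − 2 = -1
  D: 0 − 3 = -3
A has the best Copeland score.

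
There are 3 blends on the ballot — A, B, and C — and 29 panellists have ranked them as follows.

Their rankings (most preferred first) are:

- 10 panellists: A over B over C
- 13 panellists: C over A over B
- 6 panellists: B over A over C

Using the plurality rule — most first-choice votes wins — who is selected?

First-place vote totals:
  A: 10
  B: 6
  C: 13
C has the most first-place votes.

C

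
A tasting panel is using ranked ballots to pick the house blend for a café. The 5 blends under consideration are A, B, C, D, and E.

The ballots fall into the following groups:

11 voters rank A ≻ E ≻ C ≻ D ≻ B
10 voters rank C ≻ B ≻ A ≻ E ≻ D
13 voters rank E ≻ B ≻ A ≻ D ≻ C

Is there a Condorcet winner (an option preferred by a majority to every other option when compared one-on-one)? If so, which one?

Head-to-head results (34 voters total):
A vs B: B wins 23–11.
A vs C: A wins 24–10.
A vs D: A wins 34–0.
A vs E: A wins 21–13.
B vs C: C wins 21–13.
B vs D: B wins 23–11.
B vs E: E wins 24–10.
C vs D: C wins 21–13.
C vs E: E wins 24–10.
D vs E: E wins 34–0.
No candidate beats all others: A beats C beats B beats A, a majority cycle.

None — there is no Condorcet winner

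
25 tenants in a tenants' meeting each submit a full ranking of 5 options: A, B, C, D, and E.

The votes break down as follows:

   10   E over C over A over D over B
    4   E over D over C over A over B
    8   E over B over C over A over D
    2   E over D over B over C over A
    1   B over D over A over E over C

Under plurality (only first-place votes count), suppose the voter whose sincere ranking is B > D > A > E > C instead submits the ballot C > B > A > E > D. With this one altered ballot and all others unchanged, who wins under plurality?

First-place totals with the altered ballot: A 0, B 0, C 1, D 0, E 24.
The winner is unchanged: still E.

E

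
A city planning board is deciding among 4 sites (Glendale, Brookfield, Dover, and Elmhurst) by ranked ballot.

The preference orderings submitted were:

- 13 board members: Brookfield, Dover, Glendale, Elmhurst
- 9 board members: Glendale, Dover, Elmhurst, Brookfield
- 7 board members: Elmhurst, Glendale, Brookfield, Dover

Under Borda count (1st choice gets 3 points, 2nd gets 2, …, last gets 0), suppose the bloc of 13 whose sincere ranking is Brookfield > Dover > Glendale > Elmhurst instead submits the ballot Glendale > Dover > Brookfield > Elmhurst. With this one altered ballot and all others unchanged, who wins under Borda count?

Borda totals with the altered ballot: Glendale 80, Brookfield 20, Dover 44, Elmhurst 30.
The winner is unchanged: still Glendale.

Glendale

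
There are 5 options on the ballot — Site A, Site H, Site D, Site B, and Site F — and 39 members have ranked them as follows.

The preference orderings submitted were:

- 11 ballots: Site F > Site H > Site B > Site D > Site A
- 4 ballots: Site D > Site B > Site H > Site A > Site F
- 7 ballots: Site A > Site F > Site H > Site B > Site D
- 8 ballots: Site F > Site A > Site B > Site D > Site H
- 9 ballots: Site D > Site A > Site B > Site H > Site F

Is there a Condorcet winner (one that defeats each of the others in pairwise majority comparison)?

Head-to-head results (39 voters total):
Site A vs Site H: Site A wins 24–15.
Site A vs Site D: Site D wins 24–15.
Site A vs Site B: Site A wins 24–15.
Site A vs Site F: Site A wins 20–19.
Site H vs Site D: Site D wins 21–18.
Site H vs Site B: Site B wins 21–18.
Site H vs Site F: Site F wins 26–13.
Site D vs Site B: Site B wins 26–13.
Site D vs Site F: Site F wins 26–13.
Site B vs Site F: Site F wins 26–13.
No candidate beats all others: Site A beats Site B beats Site D beats Site A, a majority cycle.

No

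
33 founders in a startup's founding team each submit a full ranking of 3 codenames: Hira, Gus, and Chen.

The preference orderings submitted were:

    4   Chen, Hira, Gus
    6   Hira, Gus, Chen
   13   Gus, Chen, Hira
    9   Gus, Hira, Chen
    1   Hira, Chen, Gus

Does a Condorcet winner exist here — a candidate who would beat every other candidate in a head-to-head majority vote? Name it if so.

Head-to-head results (33 voters total):
Hira vs Gus: Gus wins 22–11.
Hira vs Chen: Chen wins 17–16.
Gus vs Chen: Gus wins 28–5.
Gus beats each rival — Hira (22–11), Chen (28–5) — so Gus is the Condorcet winner.

Gus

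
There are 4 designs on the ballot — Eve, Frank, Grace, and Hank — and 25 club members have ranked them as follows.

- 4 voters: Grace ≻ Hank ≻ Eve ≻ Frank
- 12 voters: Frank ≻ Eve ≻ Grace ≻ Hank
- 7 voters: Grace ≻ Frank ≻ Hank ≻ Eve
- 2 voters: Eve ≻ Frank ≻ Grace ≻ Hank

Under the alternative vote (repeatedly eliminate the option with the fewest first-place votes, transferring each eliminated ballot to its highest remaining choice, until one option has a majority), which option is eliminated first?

Hank

Round 1: Frank 12, Grace 11, Eve 2, Hank 0. Hank has the fewest and is eliminated.
Round 2: Frank 12, Grace 11, Eve 2. Eve has the fewest and is eliminated.
Round 3: Frank 14, Grace 11. Frank has a majority.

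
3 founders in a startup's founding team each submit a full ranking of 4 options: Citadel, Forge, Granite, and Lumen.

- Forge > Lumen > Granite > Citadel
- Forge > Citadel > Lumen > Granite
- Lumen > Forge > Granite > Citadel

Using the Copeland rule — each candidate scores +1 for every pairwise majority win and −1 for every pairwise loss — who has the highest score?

Forge

Pairwise results:
  Citadel vs Forge: Forge wins 3–0.
  Citadel vs Granite: Granite wins 2–1.
  Citadel vs Lumen: Lumen wins 2–1.
  Forge vs Granite: Forge wins 3–0.
  Forge vs Lumen: Forge wins 2–1.
  Granite vs Lumen: Lumen wins 3–0.
Copeland scores (wins − losses):
  Citadel: 0 − 3 = -3
  Forge: 3 − 0 = 3
  Granite: 1 − 2 = -1
  Lumen: 2 − 1 = 1
Forge has the best Copeland score.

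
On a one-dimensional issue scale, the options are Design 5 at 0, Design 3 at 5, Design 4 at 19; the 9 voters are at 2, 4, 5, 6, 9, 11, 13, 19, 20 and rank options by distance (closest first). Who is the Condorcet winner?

With single-peaked preferences on a line, the Condorcet winner is the candidate closest to the median voter.
The median voter (position 9) is closest to Design 3 at 5.
Check: Design 3 vs Design 4 — voters closer to Design 3: 6 of 9.

Design 3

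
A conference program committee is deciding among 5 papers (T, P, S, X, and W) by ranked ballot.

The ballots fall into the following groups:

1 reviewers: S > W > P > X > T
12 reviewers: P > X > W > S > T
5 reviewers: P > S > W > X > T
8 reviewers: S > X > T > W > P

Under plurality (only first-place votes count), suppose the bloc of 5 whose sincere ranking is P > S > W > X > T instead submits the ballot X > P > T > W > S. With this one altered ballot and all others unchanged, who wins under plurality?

First-place totals with the altered ballot: T 0, P 12, S 9, X 5, W 0.
The winner is unchanged: still P.

P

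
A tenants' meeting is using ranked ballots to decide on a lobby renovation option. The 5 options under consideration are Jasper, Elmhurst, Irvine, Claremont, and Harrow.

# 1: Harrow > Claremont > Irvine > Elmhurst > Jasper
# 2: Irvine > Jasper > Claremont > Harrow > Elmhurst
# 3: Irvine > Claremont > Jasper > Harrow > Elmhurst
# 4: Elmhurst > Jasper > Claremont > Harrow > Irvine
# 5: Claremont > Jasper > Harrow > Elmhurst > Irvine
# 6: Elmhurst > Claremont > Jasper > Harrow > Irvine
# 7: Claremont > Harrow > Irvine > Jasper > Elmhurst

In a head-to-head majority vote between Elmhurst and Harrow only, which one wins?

Ballots ranking Elmhurst above Harrow: 2.
Ballots ranking Harrow above Elmhurst: 5.
Harrow wins the head-to-head, 5–2.

Harrow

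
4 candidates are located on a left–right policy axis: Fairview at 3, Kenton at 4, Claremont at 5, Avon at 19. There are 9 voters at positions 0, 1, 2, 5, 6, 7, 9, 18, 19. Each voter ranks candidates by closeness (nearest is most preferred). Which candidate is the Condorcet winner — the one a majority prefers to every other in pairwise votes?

With single-peaked preferences on a line, the Condorcet winner is the candidate closest to the median voter.
The median voter (position 6) is closest to Claremont at 5.
Check: Claremont vs Fairview — voters closer to Claremont: 6 of 9.

Claremont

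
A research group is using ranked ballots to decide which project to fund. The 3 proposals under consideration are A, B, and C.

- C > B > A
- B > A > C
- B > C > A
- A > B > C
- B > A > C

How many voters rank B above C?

4

Ballots ranking B above C: 4.
Ballots ranking C above B: 1.
So 4 of 5 voters prefer B to C.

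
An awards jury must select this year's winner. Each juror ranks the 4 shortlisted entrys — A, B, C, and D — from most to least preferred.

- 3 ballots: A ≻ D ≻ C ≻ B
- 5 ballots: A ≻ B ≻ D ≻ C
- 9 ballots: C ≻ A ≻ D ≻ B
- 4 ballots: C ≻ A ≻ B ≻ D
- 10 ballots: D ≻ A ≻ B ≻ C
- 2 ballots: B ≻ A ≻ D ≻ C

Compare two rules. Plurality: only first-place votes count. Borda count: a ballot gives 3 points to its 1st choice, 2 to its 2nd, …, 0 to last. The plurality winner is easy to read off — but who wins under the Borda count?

A

Plurality first-place counts: A 8, B 2, C 13, D 10 → C.
Borda totals: A 74, B 30, C 42, D 52 → A.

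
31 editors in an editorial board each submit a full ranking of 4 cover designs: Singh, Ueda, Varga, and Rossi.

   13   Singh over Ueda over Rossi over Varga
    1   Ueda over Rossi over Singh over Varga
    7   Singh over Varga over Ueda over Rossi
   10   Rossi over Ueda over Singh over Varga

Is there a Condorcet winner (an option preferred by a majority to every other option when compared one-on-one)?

Yes

Head-to-head results (31 voters total):
Singh vs Ueda: Singh wins 20–11.
Singh vs Varga: Singh wins 31–0.
Singh vs Rossi: Singh wins 20–11.
Ueda vs Varga: Ueda wins 24–7.
Ueda vs Rossi: Ueda wins 21–10.
Varga vs Rossi: Rossi wins 24–7.
Singh beats each rival — Ueda (20–11), Varga (31–0), Rossi (20–11) — so Singh is the Condorcet winner.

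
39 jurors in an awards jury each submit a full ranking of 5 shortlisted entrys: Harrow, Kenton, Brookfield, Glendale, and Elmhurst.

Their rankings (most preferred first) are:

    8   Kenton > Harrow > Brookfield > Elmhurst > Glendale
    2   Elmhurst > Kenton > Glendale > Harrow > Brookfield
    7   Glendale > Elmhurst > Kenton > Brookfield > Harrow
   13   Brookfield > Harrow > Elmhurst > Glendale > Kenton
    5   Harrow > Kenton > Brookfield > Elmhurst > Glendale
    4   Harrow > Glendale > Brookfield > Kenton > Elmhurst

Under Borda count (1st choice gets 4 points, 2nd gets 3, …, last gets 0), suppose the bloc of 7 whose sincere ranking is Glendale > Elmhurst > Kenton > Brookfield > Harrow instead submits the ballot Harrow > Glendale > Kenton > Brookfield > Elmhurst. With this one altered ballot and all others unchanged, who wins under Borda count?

Borda totals with the altered ballot: Harrow 129, Kenton 71, Brookfield 93, Glendale 50, Elmhurst 47.
The winner is unchanged: still Harrow.

Harrow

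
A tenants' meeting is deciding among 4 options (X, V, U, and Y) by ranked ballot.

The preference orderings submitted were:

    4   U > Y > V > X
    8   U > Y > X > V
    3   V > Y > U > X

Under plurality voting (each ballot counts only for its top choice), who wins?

First-place vote totals:
  X: 0
  V: 3
  U: 12
  Y: 0
U has the most first-place votes.

U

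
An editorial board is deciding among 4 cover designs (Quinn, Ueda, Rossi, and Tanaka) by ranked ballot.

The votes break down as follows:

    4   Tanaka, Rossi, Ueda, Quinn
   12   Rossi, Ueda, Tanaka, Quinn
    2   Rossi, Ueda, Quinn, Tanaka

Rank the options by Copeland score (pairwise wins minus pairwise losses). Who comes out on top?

Pairwise results:
  Quinn vs Ueda: Ueda wins 18–0.
  Quinn vs Rossi: Rossi wins 18–0.
  Quinn vs Tanaka: Tanaka wins 16–2.
  Ueda vs Rossi: Rossi wins 18–0.
  Ueda vs Tanaka: Ueda wins 14–4.
  Rossi vs Tanaka: Rossi wins 14–4.
Copeland scores (wins − losses):
  Quinn: 0 − 3 = -3
  Ueda: 2 − 1 = 1
  Rossi: 3 − 0 = 3
  Tanaka: 1 − 2 = -1
Rossi has the best Copeland score.

Rossi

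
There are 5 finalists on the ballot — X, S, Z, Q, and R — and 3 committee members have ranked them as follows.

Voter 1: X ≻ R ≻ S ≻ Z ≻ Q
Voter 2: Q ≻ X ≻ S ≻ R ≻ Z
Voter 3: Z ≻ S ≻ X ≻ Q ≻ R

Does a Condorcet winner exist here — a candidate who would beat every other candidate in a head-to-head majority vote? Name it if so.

X

Head-to-head results (3 voters total):
X vs S: X wins 2–1.
X vs Z: X wins 2–1.
X vs Q: X wins 2–1.
X vs R: X wins 3–0.
S vs Z: S wins 2–1.
S vs Q: S wins 2–1.
S vs R: S wins 2–1.
Z vs Q: Z wins 2–1.
Z vs R: R wins 2–1.
Q vs R: Q wins 2–1.
X beats each rival — S (2–1), Z (2–1), Q (2–1), R (3–0) — so X is the Condorcet winner.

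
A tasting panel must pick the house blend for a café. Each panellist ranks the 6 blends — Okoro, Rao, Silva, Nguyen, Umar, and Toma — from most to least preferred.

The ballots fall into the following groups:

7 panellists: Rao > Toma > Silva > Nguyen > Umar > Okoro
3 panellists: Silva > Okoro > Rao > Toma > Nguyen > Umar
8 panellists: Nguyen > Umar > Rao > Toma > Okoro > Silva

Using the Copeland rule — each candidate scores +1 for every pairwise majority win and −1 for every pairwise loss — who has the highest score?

Rao

Pairwise results:
  Okoro vs Rao: Rao wins 15–3.
  Okoro vs Silva: Silva wins 10–8.
  Okoro vs Nguyen: Nguyen wins 15–3.
  Okoro vs Umar: Umar wins 15–3.
  Okoro vs Toma: Toma wins 15–3.
  Rao vs Silva: Rao wins 15–3.
  Rao vs Nguyen: Rao wins 10–8.
  Rao vs Umar: Rao wins 10–8.
  Rao vs Toma: Rao wins 18–0.
  Silva vs Nguyen: Silva wins 10–8.
  Silva vs Umar: Silva wins 10–8.
  Silva vs Toma: Toma wins 15–3.
  Nguyen vs Umar: Nguyen wins 18–0.
  Nguyen vs Toma: Toma wins 10–8.
  Umar vs Toma: Toma wins 10–8.
Copeland scores (wins − losses):
  Okoro: 0 − 5 = -5
  Rao: 5 − 0 = 5
  Silva: 3 − 2 = 1
  Nguyen: 2 − 3 = -1
  Umar: 1 − 4 = -3
  Toma: 4 − 1 = 3
Rao has the best Copeland score.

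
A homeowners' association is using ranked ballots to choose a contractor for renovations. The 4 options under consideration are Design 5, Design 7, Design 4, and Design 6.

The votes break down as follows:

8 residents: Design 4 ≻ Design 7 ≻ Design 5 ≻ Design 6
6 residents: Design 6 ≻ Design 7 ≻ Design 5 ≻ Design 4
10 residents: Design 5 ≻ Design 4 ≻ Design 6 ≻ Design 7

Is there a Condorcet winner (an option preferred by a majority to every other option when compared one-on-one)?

No

Head-to-head results (24 voters total):
Design 5 vs Design 7: Design 7 wins 14–10.
Design 5 vs Design 4: Design 5 wins 16–8.
Design 5 vs Design 6: Design 5 wins 18–6.
Design 7 vs Design 4: Design 4 wins 18–6.
Design 7 vs Design 6: Design 6 wins 16–8.
Design 4 vs Design 6: Design 4 wins 18–6.
No candidate beats all others: Design 5 beats Design 4 beats Design 7 beats Design 5, a majority cycle.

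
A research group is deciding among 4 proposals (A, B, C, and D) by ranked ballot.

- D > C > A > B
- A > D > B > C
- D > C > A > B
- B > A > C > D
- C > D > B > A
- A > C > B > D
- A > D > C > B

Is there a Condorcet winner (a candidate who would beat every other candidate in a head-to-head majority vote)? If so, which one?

A

Head-to-head results (7 voters total):
A vs B: A wins 5–2.
A vs C: A wins 4–3.
A vs D: A wins 4–3.
B vs C: C wins 5–2.
B vs D: D wins 5–2.
C vs D: D wins 4–3.
A beats each rival — B (5–2), C (4–3), D (4–3) — so A is the Condorcet winner.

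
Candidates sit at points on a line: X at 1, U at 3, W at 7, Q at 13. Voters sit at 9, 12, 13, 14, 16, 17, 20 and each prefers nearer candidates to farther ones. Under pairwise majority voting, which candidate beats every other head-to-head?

With single-peaked preferences on a line, the Condorcet winner is the candidate closest to the median voter.
The median voter (position 14) is closest to Q at 13.
Check: Q vs U — voters closer to Q: 7 of 7.

Q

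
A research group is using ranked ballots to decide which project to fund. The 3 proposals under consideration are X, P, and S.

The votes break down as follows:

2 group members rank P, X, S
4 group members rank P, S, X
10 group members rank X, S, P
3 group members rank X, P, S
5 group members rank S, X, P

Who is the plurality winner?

X

First-place vote totals:
  X: 13
  P: 6
  S: 5
X has the most first-place votes.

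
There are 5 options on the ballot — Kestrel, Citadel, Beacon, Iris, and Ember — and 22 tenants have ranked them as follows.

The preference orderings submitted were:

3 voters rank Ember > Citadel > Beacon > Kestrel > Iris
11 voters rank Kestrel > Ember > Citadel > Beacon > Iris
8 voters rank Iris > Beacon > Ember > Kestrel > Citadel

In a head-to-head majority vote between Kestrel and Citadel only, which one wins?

Kestrel

Ballots ranking Kestrel above Citadel: 11+8 = 19.
Ballots ranking Citadel above Kestrel: 3.
Kestrel wins the head-to-head, 19–3.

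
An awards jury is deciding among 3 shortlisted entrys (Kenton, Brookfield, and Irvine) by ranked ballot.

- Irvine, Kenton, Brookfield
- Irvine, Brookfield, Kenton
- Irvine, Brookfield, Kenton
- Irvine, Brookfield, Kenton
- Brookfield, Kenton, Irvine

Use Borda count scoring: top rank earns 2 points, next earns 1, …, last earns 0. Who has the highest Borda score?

Irvine

Borda scores:
  Kenton: 1 + 0 + 0 + 0 + 1 = 2
  Brookfield: 0 + 1 + 1 + 1 + 2 = 5
  Irvine: 2 + 2 + 2 + 2 + 0 = 8
Irvine has the highest total.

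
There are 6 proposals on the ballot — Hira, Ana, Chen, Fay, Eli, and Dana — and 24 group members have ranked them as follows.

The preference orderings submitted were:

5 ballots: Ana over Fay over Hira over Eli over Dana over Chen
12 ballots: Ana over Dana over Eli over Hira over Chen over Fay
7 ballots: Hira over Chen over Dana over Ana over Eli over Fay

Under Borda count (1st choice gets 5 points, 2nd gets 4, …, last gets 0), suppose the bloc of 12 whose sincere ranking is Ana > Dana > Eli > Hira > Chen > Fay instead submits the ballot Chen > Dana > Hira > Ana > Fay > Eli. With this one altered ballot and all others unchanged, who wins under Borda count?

Borda totals with the altered ballot: Hira 86, Ana 63, Chen 88, Fay 32, Eli 17, Dana 74.
The switch changes the winner from Ana to Chen.

Chen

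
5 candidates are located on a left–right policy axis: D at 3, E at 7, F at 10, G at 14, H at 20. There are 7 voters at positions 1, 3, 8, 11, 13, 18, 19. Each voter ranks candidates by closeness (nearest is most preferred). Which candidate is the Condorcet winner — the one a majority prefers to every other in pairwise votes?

F

With single-peaked preferences on a line, the Condorcet winner is the candidate closest to the median voter.
The median voter (position 11) is closest to F at 10.
Check: F vs G — voters closer to F: 4 of 7.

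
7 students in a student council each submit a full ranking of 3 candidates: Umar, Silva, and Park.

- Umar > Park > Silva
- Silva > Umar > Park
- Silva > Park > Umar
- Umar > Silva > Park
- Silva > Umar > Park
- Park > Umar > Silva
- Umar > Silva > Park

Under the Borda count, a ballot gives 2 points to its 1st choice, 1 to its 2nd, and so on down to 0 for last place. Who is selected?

Borda scores:
  Umar: 2 + 1 + 0 + 2 + 1 + 1 + 2 = 9
  Silva: 0 + 2 + 2 + 1 + 2 + 0 + 1 = 8
  Park: 1 + 0 + 1 + 0 + 0 + 2 + 0 = 4
Umar has the highest total.

Umar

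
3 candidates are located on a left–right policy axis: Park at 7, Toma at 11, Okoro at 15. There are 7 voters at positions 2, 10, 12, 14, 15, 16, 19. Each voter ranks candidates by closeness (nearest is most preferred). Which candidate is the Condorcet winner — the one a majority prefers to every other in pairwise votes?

Okoro

With single-peaked preferences on a line, the Condorcet winner is the candidate closest to the median voter.
The median voter (position 14) is closest to Okoro at 15.
Check: Okoro vs Park — voters closer to Okoro: 5 of 7.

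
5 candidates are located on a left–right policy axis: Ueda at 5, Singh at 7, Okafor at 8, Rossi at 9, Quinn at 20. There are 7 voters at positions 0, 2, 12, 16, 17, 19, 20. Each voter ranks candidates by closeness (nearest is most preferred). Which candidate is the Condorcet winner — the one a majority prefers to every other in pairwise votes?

Quinn

With single-peaked preferences on a line, the Condorcet winner is the candidate closest to the median voter.
The median voter (position 16) is closest to Quinn at 20.
Check: Quinn vs Ueda — voters closer to Quinn: 4 of 7.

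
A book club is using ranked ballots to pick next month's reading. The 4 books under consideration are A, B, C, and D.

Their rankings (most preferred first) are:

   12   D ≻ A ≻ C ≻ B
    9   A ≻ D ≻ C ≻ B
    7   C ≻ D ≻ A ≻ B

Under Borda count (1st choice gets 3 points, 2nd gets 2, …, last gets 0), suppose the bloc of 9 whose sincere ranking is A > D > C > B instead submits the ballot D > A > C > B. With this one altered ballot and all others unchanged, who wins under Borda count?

Borda totals with the altered ballot: A 49, B 0, C 42, D 77.
The winner is unchanged: still D.

D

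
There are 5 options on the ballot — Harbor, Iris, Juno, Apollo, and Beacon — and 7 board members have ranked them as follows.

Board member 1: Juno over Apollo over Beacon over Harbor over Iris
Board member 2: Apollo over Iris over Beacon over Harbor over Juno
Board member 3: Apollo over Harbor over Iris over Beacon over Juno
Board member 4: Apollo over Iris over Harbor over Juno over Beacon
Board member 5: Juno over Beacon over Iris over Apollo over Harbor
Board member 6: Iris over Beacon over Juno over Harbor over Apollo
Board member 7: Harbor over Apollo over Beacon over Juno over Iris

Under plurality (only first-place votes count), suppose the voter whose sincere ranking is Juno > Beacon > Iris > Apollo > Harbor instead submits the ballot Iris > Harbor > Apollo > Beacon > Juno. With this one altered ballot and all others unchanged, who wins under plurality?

First-place totals with the altered ballot: Harbor 1, Iris 2, Juno 1, Apollo 3, Beacon 0.
The winner is unchanged: still Apollo.

Apollo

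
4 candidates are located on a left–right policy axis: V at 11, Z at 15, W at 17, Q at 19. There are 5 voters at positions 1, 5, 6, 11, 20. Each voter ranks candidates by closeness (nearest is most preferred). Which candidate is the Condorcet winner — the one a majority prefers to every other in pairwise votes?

With single-peaked preferences on a line, the Condorcet winner is the candidate closest to the median voter.
The median voter (position 6) is closest to V at 11.
Check: V vs Q — voters closer to V: 4 of 5.

V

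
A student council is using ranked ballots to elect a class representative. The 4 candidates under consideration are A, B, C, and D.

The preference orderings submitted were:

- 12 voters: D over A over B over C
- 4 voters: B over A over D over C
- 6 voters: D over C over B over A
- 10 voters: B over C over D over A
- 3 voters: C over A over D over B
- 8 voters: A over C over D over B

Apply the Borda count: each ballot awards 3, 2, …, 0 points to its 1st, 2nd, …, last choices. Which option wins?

Borda scores:
  A: 12·2 + 4·2 + 6·0 + 10·0 + 3·2 + 8·3 = 62
  B: 12·1 + 4·3 + 6·1 + 10·3 + 3·0 + 8·0 = 60
  C: 12·0 + 4·0 + 6·2 + 10·2 + 3·3 + 8·2 = 57
  D: 12·3 + 4·1 + 6·3 + 10·1 + 3·1 + 8·1 = 79
D has the highest total.

D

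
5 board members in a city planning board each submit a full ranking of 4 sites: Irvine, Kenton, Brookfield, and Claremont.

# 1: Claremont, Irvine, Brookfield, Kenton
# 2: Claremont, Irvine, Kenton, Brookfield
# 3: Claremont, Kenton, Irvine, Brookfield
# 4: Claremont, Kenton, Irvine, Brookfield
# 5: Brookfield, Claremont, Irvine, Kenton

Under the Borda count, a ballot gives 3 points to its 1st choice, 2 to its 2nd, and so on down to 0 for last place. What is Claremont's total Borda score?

14

Borda scores:
  Irvine: 2 + 2 + 1 + 1 + 1 = 7
  Kenton: 0 + 1 + 2 + 2 + 0 = 5
  Brookfield: 1 + 0 + 0 + 0 + 3 = 4
  Claremont: 3 + 3 + 3 + 3 + 2 = 14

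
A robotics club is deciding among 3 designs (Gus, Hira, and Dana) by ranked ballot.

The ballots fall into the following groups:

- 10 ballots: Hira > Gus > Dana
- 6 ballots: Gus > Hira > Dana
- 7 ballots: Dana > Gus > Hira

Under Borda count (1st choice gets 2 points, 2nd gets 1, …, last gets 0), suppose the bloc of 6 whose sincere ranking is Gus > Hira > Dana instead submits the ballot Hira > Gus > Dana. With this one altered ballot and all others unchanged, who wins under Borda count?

Borda totals with the altered ballot: Gus 23, Hira 32, Dana 14.
The switch changes the winner from Gus to Hira.

Hira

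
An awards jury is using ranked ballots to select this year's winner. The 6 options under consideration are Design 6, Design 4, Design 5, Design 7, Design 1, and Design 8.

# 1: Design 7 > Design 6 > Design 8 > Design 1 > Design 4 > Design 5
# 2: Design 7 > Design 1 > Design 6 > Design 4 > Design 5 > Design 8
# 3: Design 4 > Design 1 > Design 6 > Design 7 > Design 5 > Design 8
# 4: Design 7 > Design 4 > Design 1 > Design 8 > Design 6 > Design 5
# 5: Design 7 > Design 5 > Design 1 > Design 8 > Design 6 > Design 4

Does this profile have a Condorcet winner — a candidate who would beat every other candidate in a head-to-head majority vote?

Yes

Head-to-head results (5 voters total):
Design 6 vs Design 4: Design 6 wins 3–2.
Design 6 vs Design 5: Design 6 wins 4–1.
Design 6 vs Design 7: Design 7 wins 4–1.
Design 6 vs Design 1: Design 1 wins 4–1.
Design 6 vs Design 8: Design 6 wins 3–2.
Design 4 vs Design 5: Design 4 wins 4–1.
Design 4 vs Design 7: Design 7 wins 4–1.
Design 4 vs Design 1: Design 1 wins 3–2.
Design 4 vs Design 8: Design 4 wins 3–2.
Design 5 vs Design 7: Design 7 wins 5–0.
Design 5 vs Design 1: Design 1 wins 4–1.
Design 5 vs Design 8: Design 5 wins 3–2.
Design 7 vs Design 1: Design 7 wins 4–1.
Design 7 vs Design 8: Design 7 wins 5–0.
Design 1 vs Design 8: Design 1 wins 4–1.
Design 7 beats each rival — Design 6 (4–1), Design 4 (4–1), Design 5 (5–0), Design 1 (4–1), Design 8 (5–0) — so Design 7 is the Condorcet winner.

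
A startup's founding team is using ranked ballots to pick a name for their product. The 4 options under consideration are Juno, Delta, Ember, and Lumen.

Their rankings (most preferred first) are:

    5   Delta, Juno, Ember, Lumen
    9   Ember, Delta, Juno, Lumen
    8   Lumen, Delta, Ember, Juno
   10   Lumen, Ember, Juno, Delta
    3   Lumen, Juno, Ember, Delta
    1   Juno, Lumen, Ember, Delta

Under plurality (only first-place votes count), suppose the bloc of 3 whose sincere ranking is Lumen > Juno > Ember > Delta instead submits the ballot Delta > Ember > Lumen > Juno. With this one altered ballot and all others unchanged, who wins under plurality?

First-place totals with the altered ballot: Juno 1, Delta 8, Ember 9, Lumen 18.
The winner is unchanged: still Lumen.

Lumen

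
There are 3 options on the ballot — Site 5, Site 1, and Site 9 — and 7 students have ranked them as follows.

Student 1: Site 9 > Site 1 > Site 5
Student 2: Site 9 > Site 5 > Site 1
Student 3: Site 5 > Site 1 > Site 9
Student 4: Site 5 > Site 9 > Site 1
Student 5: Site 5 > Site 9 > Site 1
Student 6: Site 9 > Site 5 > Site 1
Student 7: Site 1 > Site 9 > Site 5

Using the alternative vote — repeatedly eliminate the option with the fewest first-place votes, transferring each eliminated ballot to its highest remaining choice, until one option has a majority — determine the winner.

Round 1: Site 5 3, Site 9 3, Site 1 1. Site 1 has the fewest and is eliminated.
Round 2: Site 9 4, Site 5 3. Site 9 has a majority.

Site 9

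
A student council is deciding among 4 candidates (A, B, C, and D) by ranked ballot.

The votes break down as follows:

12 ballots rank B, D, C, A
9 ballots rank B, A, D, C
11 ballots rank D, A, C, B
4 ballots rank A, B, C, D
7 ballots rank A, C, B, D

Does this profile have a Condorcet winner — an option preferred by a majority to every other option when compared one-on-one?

Head-to-head results (43 voters total):
A vs B: A wins 22–21.
A vs C: A wins 31–12.
A vs D: D wins 23–20.
B vs C: B wins 25–18.
B vs D: B wins 32–11.
C vs D: D wins 32–11.
No candidate beats all others: A beats B beats D beats A, a majority cycle.

No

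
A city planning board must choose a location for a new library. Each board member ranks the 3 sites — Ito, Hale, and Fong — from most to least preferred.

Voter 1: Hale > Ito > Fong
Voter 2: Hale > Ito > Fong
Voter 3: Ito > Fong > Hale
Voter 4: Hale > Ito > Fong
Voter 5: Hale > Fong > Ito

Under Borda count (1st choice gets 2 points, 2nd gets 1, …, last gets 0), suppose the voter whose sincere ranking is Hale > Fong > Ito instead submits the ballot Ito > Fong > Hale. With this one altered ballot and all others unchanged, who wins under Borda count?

Borda totals with the altered ballot: Ito 7, Hale 6, Fong 2.
The switch changes the winner from Hale to Ito.

Ito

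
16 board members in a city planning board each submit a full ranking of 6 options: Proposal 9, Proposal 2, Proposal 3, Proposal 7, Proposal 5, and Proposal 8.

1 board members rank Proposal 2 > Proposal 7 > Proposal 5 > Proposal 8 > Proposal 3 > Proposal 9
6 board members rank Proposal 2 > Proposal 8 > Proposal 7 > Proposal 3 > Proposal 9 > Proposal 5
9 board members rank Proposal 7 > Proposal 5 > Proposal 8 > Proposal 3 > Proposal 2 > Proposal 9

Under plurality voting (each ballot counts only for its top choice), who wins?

First-place vote totals:
  Proposal 9: 0
  Proposal 2: 7
  Proposal 3: 0
  Proposal 7: 9
  Proposal 5: 0
  Proposal 8: 0
Proposal 7 has the most first-place votes.

Proposal 7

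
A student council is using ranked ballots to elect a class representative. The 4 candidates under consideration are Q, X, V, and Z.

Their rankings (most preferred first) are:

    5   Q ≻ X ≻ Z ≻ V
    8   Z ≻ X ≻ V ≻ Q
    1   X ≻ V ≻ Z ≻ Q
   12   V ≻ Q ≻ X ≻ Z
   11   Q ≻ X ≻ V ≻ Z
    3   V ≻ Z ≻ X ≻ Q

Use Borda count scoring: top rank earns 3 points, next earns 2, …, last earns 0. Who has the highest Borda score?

Borda scores:
  Q: 5·3 + 8·0 + 0 + 12·2 + 11·3 + 3·0 = 72
  X: 5·2 + 8·2 + 3 + 12·1 + 11·2 + 3·1 = 66
  V: 5·0 + 8·1 + 2 + 12·3 + 11·1 + 3·3 = 66
  Z: 5·1 + 8·3 + 1 + 12·0 + 11·0 + 3·2 = 36
Q has the highest total.

Q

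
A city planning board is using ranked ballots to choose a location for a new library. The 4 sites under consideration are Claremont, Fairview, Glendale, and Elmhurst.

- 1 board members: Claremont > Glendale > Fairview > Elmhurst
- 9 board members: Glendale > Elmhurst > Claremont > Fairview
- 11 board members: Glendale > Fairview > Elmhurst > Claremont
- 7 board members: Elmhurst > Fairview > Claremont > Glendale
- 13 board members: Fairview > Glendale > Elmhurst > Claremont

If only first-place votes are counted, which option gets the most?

Glendale

First-place vote totals:
  Claremont: 1
  Fairview: 13
  Glendale: 20
  Elmhurst: 7
Glendale has the most first-place votes.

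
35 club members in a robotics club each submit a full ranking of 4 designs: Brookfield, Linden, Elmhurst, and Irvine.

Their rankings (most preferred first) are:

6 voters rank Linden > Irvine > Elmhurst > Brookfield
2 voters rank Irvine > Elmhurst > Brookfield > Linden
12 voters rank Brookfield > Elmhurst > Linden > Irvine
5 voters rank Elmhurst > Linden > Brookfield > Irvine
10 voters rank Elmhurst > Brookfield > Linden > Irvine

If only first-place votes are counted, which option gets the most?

Elmhurst

First-place vote totals:
  Brookfield: 12
  Linden: 6
  Elmhurst: 15
  Irvine: 2
Elmhurst has the most first-place votes.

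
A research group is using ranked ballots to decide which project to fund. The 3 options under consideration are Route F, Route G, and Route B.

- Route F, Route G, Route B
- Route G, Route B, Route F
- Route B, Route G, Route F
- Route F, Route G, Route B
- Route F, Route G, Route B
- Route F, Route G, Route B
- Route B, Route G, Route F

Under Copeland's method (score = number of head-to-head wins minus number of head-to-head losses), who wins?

Route F

Pairwise results:
  Route F vs Route G: Route F wins 4–3.
  Route F vs Route B: Route F wins 4–3.
  Route G vs Route B: Route G wins 5–2.
Copeland scores (wins − losses):
  Route F: 2 − 0 = 2
  Route G: 1 − 1 = 0
  Route B: 0 − 2 = -2
Route F has the best Copeland score.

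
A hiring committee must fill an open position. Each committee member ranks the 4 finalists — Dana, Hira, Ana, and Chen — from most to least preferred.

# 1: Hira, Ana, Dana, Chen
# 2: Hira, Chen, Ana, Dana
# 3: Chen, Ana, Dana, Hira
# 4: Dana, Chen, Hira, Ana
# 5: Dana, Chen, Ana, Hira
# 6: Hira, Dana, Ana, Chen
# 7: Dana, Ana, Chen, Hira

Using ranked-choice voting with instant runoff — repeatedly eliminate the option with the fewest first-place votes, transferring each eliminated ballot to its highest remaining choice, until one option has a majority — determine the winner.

Round 1: Dana 3, Hira 3, Chen 1, Ana 0. Ana has the fewest and is eliminated.
Round 2: Dana 3, Hira 3, Chen 1. Chen has the fewest and is eliminated.
Round 3: Dana 4, Hira 3. Dana has a majority.

Dana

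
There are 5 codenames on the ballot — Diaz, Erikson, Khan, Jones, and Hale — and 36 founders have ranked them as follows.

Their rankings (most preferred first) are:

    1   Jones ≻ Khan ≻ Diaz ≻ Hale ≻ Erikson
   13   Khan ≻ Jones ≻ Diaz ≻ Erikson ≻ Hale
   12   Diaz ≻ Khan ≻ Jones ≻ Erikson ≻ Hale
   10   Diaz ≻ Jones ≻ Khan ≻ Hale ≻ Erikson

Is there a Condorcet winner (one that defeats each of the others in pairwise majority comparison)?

Yes

Head-to-head results (36 voters total):
Diaz vs Erikson: Diaz wins 36–0.
Diaz vs Khan: Diaz wins 22–14.
Diaz vs Jones: Diaz wins 22–14.
Diaz vs Hale: Diaz wins 36–0.
Erikson vs Khan: Khan wins 36–0.
Erikson vs Jones: Jones wins 36–0.
Erikson vs Hale: Erikson wins 25–11.
Khan vs Jones: Khan wins 25–11.
Khan vs Hale: Khan wins 36–0.
Jones vs Hale: Jones wins 36–0.
Diaz beats each rival — Erikson (36–0), Khan (22–14), Jones (22–14), Hale (36–0) — so Diaz is the Condorcet winner.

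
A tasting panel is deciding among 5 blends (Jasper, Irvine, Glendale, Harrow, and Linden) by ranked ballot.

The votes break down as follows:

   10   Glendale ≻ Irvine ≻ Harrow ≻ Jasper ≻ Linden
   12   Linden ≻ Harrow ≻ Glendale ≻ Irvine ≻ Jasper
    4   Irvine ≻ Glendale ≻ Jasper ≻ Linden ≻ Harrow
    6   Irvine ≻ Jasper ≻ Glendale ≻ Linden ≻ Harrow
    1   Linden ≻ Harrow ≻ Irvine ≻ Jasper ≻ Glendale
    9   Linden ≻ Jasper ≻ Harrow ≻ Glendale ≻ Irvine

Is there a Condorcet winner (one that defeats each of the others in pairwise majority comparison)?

Head-to-head results (42 voters total):
Jasper vs Irvine: Irvine wins 33–9.
Jasper vs Glendale: Glendale wins 26–16.
Jasper vs Harrow: Harrow wins 23–19.
Jasper vs Linden: Linden wins 22–20.
Irvine vs Glendale: Glendale wins 31–11.
Irvine vs Harrow: Harrow wins 22–20.
Irvine vs Linden: Linden wins 22–20.
Glendale vs Harrow: Harrow wins 22–20.
Glendale vs Linden: Linden wins 22–20.
Harrow vs Linden: Linden wins 32–10.
Linden beats each rival — Jasper (22–20), Irvine (22–20), Glendale (22–20), Harrow (32–10) — so Linden is the Condorcet winner.

Yes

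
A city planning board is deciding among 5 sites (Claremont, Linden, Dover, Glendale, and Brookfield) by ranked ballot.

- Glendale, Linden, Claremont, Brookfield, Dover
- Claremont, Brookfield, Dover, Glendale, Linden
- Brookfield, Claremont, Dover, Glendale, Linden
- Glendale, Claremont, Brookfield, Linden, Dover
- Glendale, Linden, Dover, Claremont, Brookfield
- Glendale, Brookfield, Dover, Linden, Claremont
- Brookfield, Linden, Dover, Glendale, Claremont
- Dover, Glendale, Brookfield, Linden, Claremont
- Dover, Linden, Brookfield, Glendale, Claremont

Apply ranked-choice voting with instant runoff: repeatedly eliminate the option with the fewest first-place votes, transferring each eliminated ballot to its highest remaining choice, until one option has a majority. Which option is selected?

Round 1: Glendale 4, Dover 2, Brookfield 2, Claremont 1, Linden 0. Linden has the fewest and is eliminated.
Round 2: Glendale 4, Dover 2, Brookfield 2, Claremont 1. Claremont has the fewest and is eliminated.
Round 3: Glendale 4, Brookfield 3, Dover 2. Dover has the fewest and is eliminated.
Round 4: Glendale 5, Brookfield 4. Glendale has a majority.

Glendale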